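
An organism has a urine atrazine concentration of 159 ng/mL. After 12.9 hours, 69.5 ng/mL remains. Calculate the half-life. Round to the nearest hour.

A/A₀ = 69.5/159 ≈ 0.43711.
n = log₂(2.2878) ≈ 1.1939 half-lives elapsed in 12.9 hours.
t½ = 12.9/1.1939 ≈ 10.805 hours.

11 hours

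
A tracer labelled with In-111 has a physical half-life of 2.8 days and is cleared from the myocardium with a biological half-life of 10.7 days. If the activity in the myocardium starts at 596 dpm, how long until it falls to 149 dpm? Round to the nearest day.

4 days

1/t_eff = 1/t_phys + 1/t_biol = 1/2.8 + 1/10.7 = 0.4506 per day.
t_eff = 2.8 × 10.7 / (2.8 + 10.7) ≈ 2.2193 days.
n = log₂(596/149) ≈ 2; t = 2 × 2.2193 ≈ 4.4385 days.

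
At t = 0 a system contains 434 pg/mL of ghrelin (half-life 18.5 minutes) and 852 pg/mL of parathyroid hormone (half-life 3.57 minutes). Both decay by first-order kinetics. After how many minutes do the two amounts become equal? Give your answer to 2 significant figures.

Set 434·(1/2)^(t/18.5) = 852·(1/2)^(t/3.57).
Taking log₂: log₂(434/852) = t·(1/18.5 − 1/3.57).
log₂(0.50939) = -0.97316; 1/18.5 − 1/3.57 = -0.22606.
t = -0.97316 / -0.22606 ≈ 4.3049 minutes.

4.3 minutes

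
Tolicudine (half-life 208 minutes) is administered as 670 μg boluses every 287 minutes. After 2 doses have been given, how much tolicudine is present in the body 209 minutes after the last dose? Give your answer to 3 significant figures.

The 2 doses were given 496, 209 minutes ago.
Total = 670·(1/2)^(496/208) + 670·(1/2)^(209/208)
      = 128.3 + 333.89 ≈ 462.19 μg.

462 μg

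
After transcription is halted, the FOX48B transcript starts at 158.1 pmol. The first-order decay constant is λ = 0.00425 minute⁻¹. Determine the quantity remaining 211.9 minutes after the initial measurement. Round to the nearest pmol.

64 pmol

t½ = ln 2 / λ = 0.69315 / 0.00425 ≈ 163.09 minutes.
Number of half-lives: n = 211.9/163.09 ≈ 1.2993.
Remaining = 158.1 × (1/2)^1.2993 = 158.1 × 0.40634 ≈ 64.242 pmol.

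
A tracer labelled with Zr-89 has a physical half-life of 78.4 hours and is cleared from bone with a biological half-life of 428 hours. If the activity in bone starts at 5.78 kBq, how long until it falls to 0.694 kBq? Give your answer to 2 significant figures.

200 hours

1/t_eff = 1/t_phys + 1/t_biol = 1/78.4 + 1/428 = 0.015092 per hour.
t_eff = 78.4 × 428 / (78.4 + 428) ≈ 66.262 hours.
n = log₂(5.78/0.694) ≈ 3.0581; t = 3.0581 × 66.262 ≈ 202.63 hours.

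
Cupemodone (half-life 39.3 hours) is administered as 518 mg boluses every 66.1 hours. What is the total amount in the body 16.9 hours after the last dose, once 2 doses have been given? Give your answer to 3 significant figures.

504 mg

The 2 doses were given 83, 16.9 hours ago.
Total = 518·(1/2)^(83/39.3) + 518·(1/2)^(16.9/39.3)
      = 119.83 + 384.48 ≈ 504.32 mg.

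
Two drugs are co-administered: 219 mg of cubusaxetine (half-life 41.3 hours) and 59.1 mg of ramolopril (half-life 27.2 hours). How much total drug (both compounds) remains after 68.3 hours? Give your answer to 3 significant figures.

80.0 mg

cubusaxetine: 219 × (1/2)^(68.3/41.3) = 219 × (1/2)^1.6538 ≈ 69.601 mg.
ramolopril: 59.1 × (1/2)^(68.3/27.2) = 59.1 × (1/2)^2.511 ≈ 10.368 mg.
Total = 69.601 + 10.368 ≈ 79.969 mg.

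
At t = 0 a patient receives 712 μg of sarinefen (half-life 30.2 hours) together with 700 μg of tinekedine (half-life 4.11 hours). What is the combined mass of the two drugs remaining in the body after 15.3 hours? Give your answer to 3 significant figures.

554 μg

sarinefen: 712 × (1/2)^(15.3/30.2) = 712 × (1/2)^0.50662 ≈ 501.15 μg.
tinekedine: 700 × (1/2)^(15.3/4.11) = 700 × (1/2)^3.7226 ≈ 53.024 μg.
Total = 501.15 + 53.024 ≈ 554.18 μg.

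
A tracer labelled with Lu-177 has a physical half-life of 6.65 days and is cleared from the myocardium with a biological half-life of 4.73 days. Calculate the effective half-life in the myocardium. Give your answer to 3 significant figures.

2.76 days

1/t_eff = 1/t_phys + 1/t_biol = 1/6.65 + 1/4.73 = 0.36179 per day.
t_eff = 6.65 × 4.73 / (6.65 + 4.73) ≈ 2.764 days.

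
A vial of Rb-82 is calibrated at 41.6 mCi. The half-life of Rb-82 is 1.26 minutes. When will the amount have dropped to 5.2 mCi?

3.78 minutes

5.2/41.6 = 1/8, so 3 half-lives have elapsed.
t = 3 × 1.26 = 3.78 minutes.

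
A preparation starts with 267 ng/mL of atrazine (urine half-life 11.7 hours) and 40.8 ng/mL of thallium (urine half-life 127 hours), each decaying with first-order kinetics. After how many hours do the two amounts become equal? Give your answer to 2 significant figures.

35 hours

Set 267·(1/2)^(t/11.7) = 40.8·(1/2)^(t/127).
Taking log₂: log₂(267/40.8) = t·(1/11.7 − 1/127).
log₂(6.5441) = 2.7102; 1/11.7 − 1/127 = 0.077596.
t = 2.7102 / 0.077596 ≈ 34.927 hours.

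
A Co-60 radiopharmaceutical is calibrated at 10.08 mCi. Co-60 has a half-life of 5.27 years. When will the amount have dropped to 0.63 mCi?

21.08 years

0.63/10.08 = 1/16, so 4 half-lives have elapsed.
t = 4 × 5.27 = 21.08 years.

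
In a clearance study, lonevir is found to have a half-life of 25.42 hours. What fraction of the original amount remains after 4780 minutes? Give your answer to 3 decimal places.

0.114

4780 minutes = 79.6667 hours.
n = 79.6667/25.42 ≈ 3.134 half-lives.
Fraction remaining = (1/2)^3.134 ≈ 0.11391.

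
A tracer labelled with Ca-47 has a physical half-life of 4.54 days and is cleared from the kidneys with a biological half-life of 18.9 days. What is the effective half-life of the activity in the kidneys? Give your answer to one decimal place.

1/t_eff = 1/t_phys + 1/t_biol = 1/4.54 + 1/18.9 = 0.27317 per day.
t_eff = 4.54 × 18.9 / (4.54 + 18.9) ≈ 3.6607 days.

3.7 days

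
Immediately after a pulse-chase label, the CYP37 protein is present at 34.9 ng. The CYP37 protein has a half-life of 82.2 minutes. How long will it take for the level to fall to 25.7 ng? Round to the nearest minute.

36 minutes

Fraction remaining = 25.7/34.9 ≈ 0.73639.
n = log₂(34.9/25.7) = ln(1.358)/ln 2 ≈ 0.44146 half-lives.
t = n × t½ = 0.44146 × 82.2 ≈ 36.288 minutes.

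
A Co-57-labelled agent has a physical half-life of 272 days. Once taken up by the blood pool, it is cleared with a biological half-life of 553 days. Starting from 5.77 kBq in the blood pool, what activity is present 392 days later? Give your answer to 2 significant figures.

1.3 kBq

1/t_eff = 1/t_phys + 1/t_biol = 1/272 + 1/553 = 0.0054848 per day.
t_eff = 272 × 553 / (272 + 553) ≈ 182.32 days.
Remaining = 5.77 × (1/2)^(392/182.32) = 5.77 × (1/2)^2.15 ≈ 1.3 kBq.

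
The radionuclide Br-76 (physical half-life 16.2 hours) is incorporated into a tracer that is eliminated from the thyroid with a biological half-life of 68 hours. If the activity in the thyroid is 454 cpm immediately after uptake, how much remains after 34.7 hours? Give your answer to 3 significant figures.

72.2 cpm

1/t_eff = 1/t_phys + 1/t_biol = 1/16.2 + 1/68 = 0.076434 per hour.
t_eff = 16.2 × 68 / (16.2 + 68) ≈ 13.083 hours.
Remaining = 454 × (1/2)^(34.7/13.083) = 454 × (1/2)^2.6523 ≈ 72.218 cpm.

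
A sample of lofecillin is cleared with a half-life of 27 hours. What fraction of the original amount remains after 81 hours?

0.125

n = 81/27 ≈ 3 half-lives.
Fraction remaining = (1/2)^3 ≈ 0.125.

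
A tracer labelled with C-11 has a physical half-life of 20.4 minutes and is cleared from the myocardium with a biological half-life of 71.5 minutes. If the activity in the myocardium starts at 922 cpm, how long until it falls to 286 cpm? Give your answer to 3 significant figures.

1/t_eff = 1/t_phys + 1/t_biol = 1/20.4 + 1/71.5 = 0.063006 per minute.
t_eff = 20.4 × 71.5 / (20.4 + 71.5) ≈ 15.872 minutes.
n = log₂(922/286) ≈ 1.6888; t = 1.6888 × 15.872 ≈ 26.803 minutes.

26.8 minutes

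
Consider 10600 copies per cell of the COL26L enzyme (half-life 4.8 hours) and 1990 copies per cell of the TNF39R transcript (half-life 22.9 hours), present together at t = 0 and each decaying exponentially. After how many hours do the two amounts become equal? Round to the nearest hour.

15 hours

Set 10600·(1/2)^(t/4.8) = 1990·(1/2)^(t/22.9).
Taking log₂: log₂(10600/1990) = t·(1/4.8 − 1/22.9).
log₂(5.3266) = 2.4132; 1/4.8 − 1/22.9 = 0.16467.
t = 2.4132 / 0.16467 ≈ 14.655 hours.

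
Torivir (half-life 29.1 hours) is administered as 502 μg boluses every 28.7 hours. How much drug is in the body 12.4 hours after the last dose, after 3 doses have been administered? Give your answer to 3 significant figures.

The 3 doses were given 69.8, 41.1, 12.4 hours ago.
Total = 502·(1/2)^(69.8/29.1) + 502·(1/2)^(41.1/29.1) + 502·(1/2)^(12.4/29.1)
      = 95.202 + 188.6 + 373.62 ≈ 657.42 μg.

657 μg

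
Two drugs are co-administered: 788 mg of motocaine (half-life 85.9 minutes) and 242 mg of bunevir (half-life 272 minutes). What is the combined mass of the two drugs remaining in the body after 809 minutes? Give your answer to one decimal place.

31.9 mg

motocaine: 788 × (1/2)^(809/85.9) = 788 × (1/2)^9.4179 ≈ 1.152 mg.
bunevir: 242 × (1/2)^(809/272) = 242 × (1/2)^2.9743 ≈ 30.794 mg.
Total = 1.152 + 30.794 ≈ 31.946 mg.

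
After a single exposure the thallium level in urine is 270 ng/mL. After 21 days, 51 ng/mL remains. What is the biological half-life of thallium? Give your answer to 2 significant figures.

8.7 days

A/A₀ = 51/270 ≈ 0.18889.
n = log₂(5.2941) ≈ 2.4044 half-lives elapsed in 21 days.
t½ = 21/2.4044 ≈ 8.734 days.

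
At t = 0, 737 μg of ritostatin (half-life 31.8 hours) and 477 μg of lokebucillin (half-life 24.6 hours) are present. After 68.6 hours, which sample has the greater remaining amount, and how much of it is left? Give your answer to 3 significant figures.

ritostatin: 737 × (1/2)^2.1572 ≈ 165.22 μg.
lokebucillin: 477 × (1/2)^2.7886 ≈ 69.034 μg.
Ritostatin has more remaining, at ≈ 165.22 μg.

ritostatin, 165 μg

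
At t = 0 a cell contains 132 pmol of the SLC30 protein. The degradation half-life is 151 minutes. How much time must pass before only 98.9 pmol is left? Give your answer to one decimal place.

62.9 minutes

Fraction remaining = 98.9/132 ≈ 0.74924.
n = log₂(132/98.9) = ln(1.3347)/ln 2 ≈ 0.4165 half-lives.
t = n × t½ = 0.4165 × 151 ≈ 62.891 minutes.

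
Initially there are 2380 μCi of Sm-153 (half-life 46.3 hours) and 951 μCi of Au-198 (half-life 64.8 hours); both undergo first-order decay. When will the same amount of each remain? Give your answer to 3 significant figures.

215 hours

Set 2380·(1/2)^(t/46.3) = 951·(1/2)^(t/64.8).
Taking log₂: log₂(2380/951) = t·(1/46.3 − 1/64.8).
log₂(2.5026) = 1.3234; 1/46.3 − 1/64.8 = 0.0061662.
t = 1.3234 / 0.0061662 ≈ 214.63 hours.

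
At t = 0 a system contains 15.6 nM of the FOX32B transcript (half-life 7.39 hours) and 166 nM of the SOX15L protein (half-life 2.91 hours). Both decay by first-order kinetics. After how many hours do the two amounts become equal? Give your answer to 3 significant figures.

Set 15.6·(1/2)^(t/7.39) = 166·(1/2)^(t/2.91).
Taking log₂: log₂(15.6/166) = t·(1/7.39 − 1/2.91).
log₂(0.093976) = -3.4116; 1/7.39 − 1/2.91 = -0.20832.
t = -3.4116 / -0.20832 ≈ 16.376 hours.

16.4 hours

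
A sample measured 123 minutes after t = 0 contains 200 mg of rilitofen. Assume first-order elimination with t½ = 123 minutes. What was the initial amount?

400 mg

Number of half-lives elapsed: n = 123/123 ≈ 1.
A₀ = A × 2^n = 200 × 2^1 = 200 × 2 ≈ 400 mg.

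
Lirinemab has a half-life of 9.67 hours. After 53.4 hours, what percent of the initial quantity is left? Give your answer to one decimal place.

2.2%

n = 53.4/9.67 ≈ 5.5222 half-lives.
Fraction remaining = (1/2)^5.5222 ≈ 0.021759, i.e. 2.1759%.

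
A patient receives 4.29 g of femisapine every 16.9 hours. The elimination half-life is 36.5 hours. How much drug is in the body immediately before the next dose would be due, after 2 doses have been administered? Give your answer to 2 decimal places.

5.37 g

The 2 doses were given 33.8, 16.9 hours ago.
Total = 4.29·(1/2)^(33.8/36.5) + 4.29·(1/2)^(16.9/36.5)
      = 2.2579 + 3.1123 ≈ 5.3701 g.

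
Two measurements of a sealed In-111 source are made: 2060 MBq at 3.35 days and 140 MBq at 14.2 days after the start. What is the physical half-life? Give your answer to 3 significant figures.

2.80 days

Over Δt = 14.2 − 3.35 = 10.85 days, the level fell by a factor of 2060/140 ≈ 14.714.
n = log₂(14.714) ≈ 3.8791 half-lives, so t½ = 10.85/3.8791 ≈ 2.797 days.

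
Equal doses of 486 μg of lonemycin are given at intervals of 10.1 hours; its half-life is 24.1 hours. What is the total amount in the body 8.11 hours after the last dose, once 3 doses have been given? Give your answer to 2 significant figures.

890 μg

The 3 doses were given 28.31, 18.21, 8.11 hours ago.
Total = 486·(1/2)^(28.31/24.1) + 486·(1/2)^(18.21/24.1) + 486·(1/2)^(8.11/24.1)
      = 215.29 + 287.86 + 384.89 ≈ 888.03 μg.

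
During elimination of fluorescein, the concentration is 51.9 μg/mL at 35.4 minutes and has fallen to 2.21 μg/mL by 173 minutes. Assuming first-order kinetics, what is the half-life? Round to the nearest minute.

30 minutes

Over Δt = 173 − 35.4 = 137.6 minutes, the level fell by a factor of 51.9/2.21 ≈ 23.484.
n = log₂(23.484) ≈ 4.5536 half-lives, so t½ = 137.6/4.5536 ≈ 30.218 minutes.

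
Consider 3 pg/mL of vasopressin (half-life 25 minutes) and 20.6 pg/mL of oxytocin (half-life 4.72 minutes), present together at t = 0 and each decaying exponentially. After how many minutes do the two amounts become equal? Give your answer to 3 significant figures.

16.2 minutes

Set 3·(1/2)^(t/25) = 20.6·(1/2)^(t/4.72).
Taking log₂: log₂(3/20.6) = t·(1/25 − 1/4.72).
log₂(0.14563) = -2.7796; 1/25 − 1/4.72 = -0.17186.
t = -2.7796 / -0.17186 ≈ 16.173 minutes.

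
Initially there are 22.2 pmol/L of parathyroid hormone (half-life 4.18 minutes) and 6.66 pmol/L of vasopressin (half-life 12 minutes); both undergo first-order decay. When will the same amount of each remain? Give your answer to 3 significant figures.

Set 22.2·(1/2)^(t/4.18) = 6.66·(1/2)^(t/12).
Taking log₂: log₂(22.2/6.66) = t·(1/4.18 − 1/12).
log₂(3.3333) = 1.737; 1/4.18 − 1/12 = 0.1559.
t = 1.737 / 0.1559 ≈ 11.141 minutes.

11.1 minutes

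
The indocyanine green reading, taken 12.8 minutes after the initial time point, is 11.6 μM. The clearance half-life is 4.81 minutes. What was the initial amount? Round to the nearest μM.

Number of half-lives elapsed: n = 12.8/4.81 ≈ 2.6611.
A₀ = A × 2^n = 11.6 × 2^2.6611 = 11.6 × 6.3253 ≈ 73.373 μM.

73 μM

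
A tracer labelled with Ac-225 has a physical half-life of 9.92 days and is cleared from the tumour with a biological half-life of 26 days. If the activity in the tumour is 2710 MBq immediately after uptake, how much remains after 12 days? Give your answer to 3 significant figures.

851 MBq

1/t_eff = 1/t_phys + 1/t_biol = 1/9.92 + 1/26 = 0.13927 per day.
t_eff = 9.92 × 26 / (9.92 + 26) ≈ 7.1804 days.
Remaining = 2710 × (1/2)^(12/7.1804) = 2710 × (1/2)^1.6712 ≈ 850.91 MBq.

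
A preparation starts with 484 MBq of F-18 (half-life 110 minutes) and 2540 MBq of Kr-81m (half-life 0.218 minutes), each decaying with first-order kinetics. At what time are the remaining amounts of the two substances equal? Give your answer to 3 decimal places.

0.522 minutes

Set 484·(1/2)^(t/110) = 2540·(1/2)^(t/0.218).
Taking log₂: log₂(484/2540) = t·(1/110 − 1/0.218).
log₂(0.19055) = -2.3917; 1/110 − 1/0.218 = -4.5781.
t = -2.3917 / -4.5781 ≈ 0.52244 minutes.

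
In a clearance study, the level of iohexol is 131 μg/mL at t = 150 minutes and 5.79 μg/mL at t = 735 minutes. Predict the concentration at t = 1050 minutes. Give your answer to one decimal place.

Over Δt = 735 − 150 = 585 minutes, the level fell by a factor of 131/5.79 ≈ 22.625.
n = log₂(22.625) ≈ 4.4999 half-lives, so t½ = 585/4.4999 ≈ 130 minutes.
From t = 735 to t = 1050: 5.79 × (1/2)^((1050−735)/130) ≈ 1.0796 μg/mL.

1.1 μg/mL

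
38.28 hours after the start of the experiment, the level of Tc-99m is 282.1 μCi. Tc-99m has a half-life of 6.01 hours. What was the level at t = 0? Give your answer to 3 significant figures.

Number of half-lives elapsed: n = 38.28/6.01 ≈ 6.3694.
A₀ = A × 2^n = 282.1 × 2^6.3694 = 282.1 × 82.675 ≈ 23323 μCi.

23300 μCi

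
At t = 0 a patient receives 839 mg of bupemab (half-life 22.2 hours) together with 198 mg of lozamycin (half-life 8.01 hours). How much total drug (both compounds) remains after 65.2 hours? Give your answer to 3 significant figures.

110 mg

bupemab: 839 × (1/2)^(65.2/22.2) = 839 × (1/2)^2.9369 ≈ 109.56 mg.
lozamycin: 198 × (1/2)^(65.2/8.01) = 198 × (1/2)^8.1398 ≈ 0.70199 mg.
Total = 109.56 + 0.70199 ≈ 110.26 mg.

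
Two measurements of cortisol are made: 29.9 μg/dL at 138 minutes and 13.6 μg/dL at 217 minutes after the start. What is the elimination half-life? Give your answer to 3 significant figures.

69.5 minutes

Over Δt = 217 − 138 = 79 minutes, the level fell by a factor of 29.9/13.6 ≈ 2.1985.
n = log₂(2.1985) ≈ 1.1365 half-lives, so t½ = 79/1.1365 ≈ 69.509 minutes.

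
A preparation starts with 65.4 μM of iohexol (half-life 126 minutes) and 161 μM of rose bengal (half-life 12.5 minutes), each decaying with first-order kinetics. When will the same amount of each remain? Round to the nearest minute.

Set 65.4·(1/2)^(t/126) = 161·(1/2)^(t/12.5).
Taking log₂: log₂(65.4/161) = t·(1/126 − 1/12.5).
log₂(0.40621) = -1.2997; 1/126 − 1/12.5 = -0.072063.
t = -1.2997 / -0.072063 ≈ 18.035 minutes.

18 minutes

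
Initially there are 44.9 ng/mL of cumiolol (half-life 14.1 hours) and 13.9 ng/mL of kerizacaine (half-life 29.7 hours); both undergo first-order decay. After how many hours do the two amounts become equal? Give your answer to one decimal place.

45.4 hours

Set 44.9·(1/2)^(t/14.1) = 13.9·(1/2)^(t/29.7).
Taking log₂: log₂(44.9/13.9) = t·(1/14.1 − 1/29.7).
log₂(3.2302) = 1.6916; 1/14.1 − 1/29.7 = 0.037252.
t = 1.6916 / 0.037252 ≈ 45.411 hours.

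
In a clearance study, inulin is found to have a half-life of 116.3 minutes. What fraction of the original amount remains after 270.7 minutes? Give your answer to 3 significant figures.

0.199

n = 270.7/116.3 ≈ 2.3276 half-lives.
Fraction remaining = (1/2)^2.3276 ≈ 0.19922.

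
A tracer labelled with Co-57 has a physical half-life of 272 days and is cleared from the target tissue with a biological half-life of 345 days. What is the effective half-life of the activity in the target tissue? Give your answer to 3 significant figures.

1/t_eff = 1/t_phys + 1/t_biol = 1/272 + 1/345 = 0.006575 per day.
t_eff = 272 × 345 / (272 + 345) ≈ 152.09 days.

152 days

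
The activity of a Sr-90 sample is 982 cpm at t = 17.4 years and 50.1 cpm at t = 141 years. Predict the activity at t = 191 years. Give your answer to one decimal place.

15.0 cpm

Over Δt = 141 − 17.4 = 123.6 years, the level fell by a factor of 982/50.1 ≈ 19.601.
n = log₂(19.601) ≈ 4.2928 half-lives, so t½ = 123.6/4.2928 ≈ 28.792 years.
From t = 141 to t = 191: 50.1 × (1/2)^((191−141)/28.792) ≈ 15.034 cpm.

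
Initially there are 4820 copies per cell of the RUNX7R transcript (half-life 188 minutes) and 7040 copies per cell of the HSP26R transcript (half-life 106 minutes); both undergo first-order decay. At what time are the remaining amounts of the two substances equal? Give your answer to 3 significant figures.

133 minutes

Set 4820·(1/2)^(t/188) = 7040·(1/2)^(t/106).
Taking log₂: log₂(4820/7040) = t·(1/188 − 1/106).
log₂(0.68466) = -0.54654; 1/188 − 1/106 = -0.0041148.
t = -0.54654 / -0.0041148 ≈ 132.82 minutes.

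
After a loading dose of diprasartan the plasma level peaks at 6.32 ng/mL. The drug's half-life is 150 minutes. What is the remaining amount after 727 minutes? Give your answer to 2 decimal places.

0.22 ng/mL

Number of half-lives: n = 727/150 ≈ 4.8467.
Remaining = 6.32 × (1/2)^4.8467 = 6.32 × 0.034754 ≈ 0.21965 ng/mL.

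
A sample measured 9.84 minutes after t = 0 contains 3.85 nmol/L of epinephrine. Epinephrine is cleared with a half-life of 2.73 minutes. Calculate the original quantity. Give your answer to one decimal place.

Number of half-lives elapsed: n = 9.84/2.73 ≈ 3.6044.
A₀ = A × 2^n = 3.85 × 2^3.6044 = 3.85 × 12.163 ≈ 46.827 nmol/L.

46.8 nmol/L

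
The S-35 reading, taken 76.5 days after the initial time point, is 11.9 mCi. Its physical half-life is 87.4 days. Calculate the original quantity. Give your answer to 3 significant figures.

Number of half-lives elapsed: n = 76.5/87.4 ≈ 0.87529.
A₀ = A × 2^n = 11.9 × 2^0.87529 = 11.9 × 1.8344 ≈ 21.829 mCi.

21.8 mCi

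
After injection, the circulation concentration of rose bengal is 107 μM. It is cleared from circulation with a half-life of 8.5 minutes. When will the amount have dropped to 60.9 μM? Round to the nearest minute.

Fraction remaining = 60.9/107 ≈ 0.56916.
n = log₂(107/60.9) = ln(1.757)/ln 2 ≈ 0.8131 half-lives.
t = n × t½ = 0.8131 × 8.5 ≈ 6.9113 minutes.

7 minutes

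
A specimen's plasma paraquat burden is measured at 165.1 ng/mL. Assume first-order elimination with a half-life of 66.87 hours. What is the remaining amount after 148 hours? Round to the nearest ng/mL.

36 ng/mL

Number of half-lives: n = 148/66.87 ≈ 2.2132.
Remaining = 165.1 × (1/2)^2.2132 = 165.1 × 0.21565 ≈ 35.603 ng/mL.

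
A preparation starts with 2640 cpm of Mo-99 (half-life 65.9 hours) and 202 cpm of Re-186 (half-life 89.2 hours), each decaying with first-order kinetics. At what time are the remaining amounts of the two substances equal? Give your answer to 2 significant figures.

940 hours

Set 2640·(1/2)^(t/65.9) = 202·(1/2)^(t/89.2).
Taking log₂: log₂(2640/202) = t·(1/65.9 − 1/89.2).
log₂(13.069) = 3.7081; 1/65.9 − 1/89.2 = 0.0039637.
t = 3.7081 / 0.0039637 ≈ 935.51 hours.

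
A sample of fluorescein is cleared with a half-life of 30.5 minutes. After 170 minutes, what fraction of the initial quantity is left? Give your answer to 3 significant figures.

0.0210

n = 170/30.5 ≈ 5.5738 half-lives.
Fraction remaining = (1/2)^5.5738 ≈ 0.020996.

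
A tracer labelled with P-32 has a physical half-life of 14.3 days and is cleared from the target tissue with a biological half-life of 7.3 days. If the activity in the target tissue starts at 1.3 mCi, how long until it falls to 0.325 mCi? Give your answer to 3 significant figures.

9.67 days

1/t_eff = 1/t_phys + 1/t_biol = 1/14.3 + 1/7.3 = 0.20692 per day.
t_eff = 14.3 × 7.3 / (14.3 + 7.3) ≈ 4.8329 days.
n = log₂(1.3/0.325) ≈ 2; t = 2 × 4.8329 ≈ 9.6657 days.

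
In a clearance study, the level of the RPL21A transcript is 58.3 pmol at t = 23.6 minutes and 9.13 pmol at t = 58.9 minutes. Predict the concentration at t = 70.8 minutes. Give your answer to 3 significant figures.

Over Δt = 58.9 − 23.6 = 35.3 minutes, the level fell by a factor of 58.3/9.13 ≈ 6.3855.
n = log₂(6.3855) ≈ 2.6748 half-lives, so t½ = 35.3/2.6748 ≈ 13.197 minutes.
From t = 58.9 to t = 70.8: 9.13 × (1/2)^((70.8−58.9)/13.197) ≈ 4.8869 pmol.

4.89 pmol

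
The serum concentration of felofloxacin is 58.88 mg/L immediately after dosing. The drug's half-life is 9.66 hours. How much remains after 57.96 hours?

0.92 mg/L

Elapsed time is 6 half-lives (57.96/9.66).
Each half-life halves the amount: 58.88 × (1/2)^6 = 58.88/64 = 0.92 mg/L.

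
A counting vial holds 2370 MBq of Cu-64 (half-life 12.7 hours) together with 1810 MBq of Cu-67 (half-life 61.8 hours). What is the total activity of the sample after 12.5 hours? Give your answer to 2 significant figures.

Cu-64: 2370 × (1/2)^(12.5/12.7) = 2370 × (1/2)^0.98425 ≈ 1198 MBq.
Cu-67: 1810 × (1/2)^(12.5/61.8) = 1810 × (1/2)^0.20227 ≈ 1573.2 MBq.
Total = 1198 + 1573.2 ≈ 2771.2 MBq.

2800 MBq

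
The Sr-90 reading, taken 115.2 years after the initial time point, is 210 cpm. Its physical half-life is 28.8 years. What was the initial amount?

Number of half-lives elapsed: n = 115.2/28.8 ≈ 4.
A₀ = A × 2^n = 210 × 2^4 = 210 × 16 ≈ 3360 cpm.

3360 cpm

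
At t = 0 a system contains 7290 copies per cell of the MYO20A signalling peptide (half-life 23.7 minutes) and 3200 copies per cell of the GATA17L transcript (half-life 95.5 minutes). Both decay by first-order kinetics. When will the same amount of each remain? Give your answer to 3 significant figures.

37.4 minutes

Set 7290·(1/2)^(t/23.7) = 3200·(1/2)^(t/95.5).
Taking log₂: log₂(7290/3200) = t·(1/23.7 − 1/95.5).
log₂(2.2781) = 1.1878; 1/23.7 − 1/95.5 = 0.031723.
t = 1.1878 / 0.031723 ≈ 37.444 minutes.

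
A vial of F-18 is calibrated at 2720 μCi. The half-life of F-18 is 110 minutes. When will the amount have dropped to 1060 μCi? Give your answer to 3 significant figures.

150 minutes

Fraction remaining = 1060/2720 ≈ 0.38971.
n = log₂(2720/1060) = ln(2.566)/ln 2 ≈ 1.3595 half-lives.
t = n × t½ = 1.3595 × 110 ≈ 149.55 minutes.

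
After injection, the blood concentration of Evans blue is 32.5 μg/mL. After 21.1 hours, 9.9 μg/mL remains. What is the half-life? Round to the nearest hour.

A/A₀ = 9.9/32.5 ≈ 0.30462.
n = log₂(3.2828) ≈ 1.7149 half-lives elapsed in 21.1 hours.
t½ = 21.1/1.7149 ≈ 12.304 hours.

12 hours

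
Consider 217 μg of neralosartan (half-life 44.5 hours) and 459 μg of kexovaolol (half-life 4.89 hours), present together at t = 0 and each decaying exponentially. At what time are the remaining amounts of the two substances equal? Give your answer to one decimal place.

Set 217·(1/2)^(t/44.5) = 459·(1/2)^(t/4.89).
Taking log₂: log₂(217/459) = t·(1/44.5 − 1/4.89).
log₂(0.47277) = -1.0808; 1/44.5 − 1/4.89 = -0.18203.
t = -1.0808 / -0.18203 ≈ 5.9376 hours.

5.9 hours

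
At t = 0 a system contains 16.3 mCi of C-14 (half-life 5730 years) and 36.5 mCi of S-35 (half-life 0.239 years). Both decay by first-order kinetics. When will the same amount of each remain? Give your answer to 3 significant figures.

Set 16.3·(1/2)^(t/5730) = 36.5·(1/2)^(t/0.239).
Taking log₂: log₂(16.3/36.5) = t·(1/5730 − 1/0.239).
log₂(0.44658) = -1.163; 1/5730 − 1/0.239 = -4.1839.
t = -1.163 / -4.1839 ≈ 0.27797 years.

0.278 years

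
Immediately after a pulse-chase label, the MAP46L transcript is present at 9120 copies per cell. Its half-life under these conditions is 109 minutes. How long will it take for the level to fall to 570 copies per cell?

436 minutes

570/9120 = 1/16, so 4 half-lives have elapsed.
t = 4 × 109 = 436 minutes.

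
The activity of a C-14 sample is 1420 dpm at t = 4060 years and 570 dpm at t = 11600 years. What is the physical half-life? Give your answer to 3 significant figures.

5730 years

Over Δt = 11600 − 4060 = 7540 years, the level fell by a factor of 1420/570 ≈ 2.4912.
n = log₂(2.4912) ≈ 1.3169 half-lives, so t½ = 7540/1.3169 ≈ 5725.8 years.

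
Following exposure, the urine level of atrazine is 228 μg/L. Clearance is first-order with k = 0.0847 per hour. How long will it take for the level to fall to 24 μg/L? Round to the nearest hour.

27 hours

t½ = ln 2 / k = 0.69315 / 0.0847 ≈ 8.1836 hours.
Fraction remaining = 24/228 ≈ 0.10526.
n = log₂(228/24) = ln(9.5)/ln 2 ≈ 3.2479 half-lives.
t = n × t½ = 3.2479 × 8.1836 ≈ 26.58 hours.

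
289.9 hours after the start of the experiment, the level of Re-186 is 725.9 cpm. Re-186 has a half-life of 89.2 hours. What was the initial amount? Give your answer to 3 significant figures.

Number of half-lives elapsed: n = 289.9/89.2 ≈ 3.25.
A₀ = A × 2^n = 725.9 × 2^3.25 = 725.9 × 9.5137 ≈ 6906 cpm.

6910 cpm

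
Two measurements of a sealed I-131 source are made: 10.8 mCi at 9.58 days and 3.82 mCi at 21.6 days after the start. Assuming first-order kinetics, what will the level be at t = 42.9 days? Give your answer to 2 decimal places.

Over Δt = 21.6 − 9.58 = 12.02 days, the level fell by a factor of 10.8/3.82 ≈ 2.8272.
n = log₂(2.8272) ≈ 1.4994 half-lives, so t½ = 12.02/1.4994 ≈ 8.0166 days.
From t = 21.6 to t = 42.9: 3.82 × (1/2)^((42.9−21.6)/8.0166) ≈ 0.60566 mCi.

0.61 mCi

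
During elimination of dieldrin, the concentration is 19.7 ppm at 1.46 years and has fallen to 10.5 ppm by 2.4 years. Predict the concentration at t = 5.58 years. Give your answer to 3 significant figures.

1.25 ppm

Over Δt = 2.4 − 1.46 = 0.94 years, the level fell by a factor of 19.7/10.5 ≈ 1.8762.
n = log₂(1.8762) ≈ 0.90781 half-lives, so t½ = 0.94/0.90781 ≈ 1.0355 years.
From t = 2.4 to t = 5.58: 10.5 × (1/2)^((5.58−2.4)/1.0355) ≈ 1.2494 ppm.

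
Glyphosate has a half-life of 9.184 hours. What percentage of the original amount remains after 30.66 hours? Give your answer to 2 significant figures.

n = 30.66/9.184 ≈ 3.3384 half-lives.
Fraction remaining = (1/2)^3.3384 ≈ 0.098864, i.e. 9.8864%.

9.9%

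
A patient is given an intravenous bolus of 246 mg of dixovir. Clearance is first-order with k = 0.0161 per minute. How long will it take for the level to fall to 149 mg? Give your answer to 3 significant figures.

t½ = ln 2 / k = 0.69315 / 0.0161 ≈ 43.053 minutes.
Fraction remaining = 149/246 ≈ 0.60569.
n = log₂(246/149) = ln(1.651)/ln 2 ≈ 0.72335 half-lives.
t = n × t½ = 0.72335 × 43.053 ≈ 31.142 minutes.

31.1 minutes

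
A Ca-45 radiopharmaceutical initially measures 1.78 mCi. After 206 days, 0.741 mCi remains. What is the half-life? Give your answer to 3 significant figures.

163 days

A/A₀ = 0.741/1.78 ≈ 0.41629.
n = log₂(2.4022) ≈ 1.2643 half-lives elapsed in 206 days.
t½ = 206/1.2643 ≈ 162.93 days.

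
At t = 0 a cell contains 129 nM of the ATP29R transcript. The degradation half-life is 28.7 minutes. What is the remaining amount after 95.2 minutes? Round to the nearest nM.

Number of half-lives: n = 95.2/28.7 ≈ 3.3171.
Remaining = 129 × (1/2)^3.3171 = 129 × 0.10034 ≈ 12.943 nM.

13 nM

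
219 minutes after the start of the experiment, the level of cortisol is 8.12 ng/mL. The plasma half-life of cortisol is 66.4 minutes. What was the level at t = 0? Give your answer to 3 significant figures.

79.9 ng/mL

Number of half-lives elapsed: n = 219/66.4 ≈ 3.2982.
A₀ = A × 2^n = 8.12 × 2^3.2982 = 8.12 × 9.8368 ≈ 79.875 ng/mL.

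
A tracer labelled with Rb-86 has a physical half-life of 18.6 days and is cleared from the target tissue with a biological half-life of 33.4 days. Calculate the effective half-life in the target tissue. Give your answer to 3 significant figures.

11.9 days

1/t_eff = 1/t_phys + 1/t_biol = 1/18.6 + 1/33.4 = 0.083704 per day.
t_eff = 18.6 × 33.4 / (18.6 + 33.4) ≈ 11.947 days.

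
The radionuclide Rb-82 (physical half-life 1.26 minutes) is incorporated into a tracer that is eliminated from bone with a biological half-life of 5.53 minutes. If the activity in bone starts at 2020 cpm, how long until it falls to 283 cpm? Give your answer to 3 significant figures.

2.91 minutes

1/t_eff = 1/t_phys + 1/t_biol = 1/1.26 + 1/5.53 = 0.97448 per minute.
t_eff = 1.26 × 5.53 / (1.26 + 5.53) ≈ 1.0262 minutes.
n = log₂(2020/283) ≈ 2.8355; t = 2.8355 × 1.0262 ≈ 2.9097 minutes.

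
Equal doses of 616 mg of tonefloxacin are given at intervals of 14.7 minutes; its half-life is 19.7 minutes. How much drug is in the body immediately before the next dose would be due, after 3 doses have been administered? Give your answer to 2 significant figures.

The 3 doses were given 44.1, 29.4, 14.7 minutes ago.
Total = 616·(1/2)^(44.1/19.7) + 616·(1/2)^(29.4/19.7) + 616·(1/2)^(14.7/19.7)
      = 130.53 + 218.94 + 367.24 ≈ 716.71 mg.

720 mg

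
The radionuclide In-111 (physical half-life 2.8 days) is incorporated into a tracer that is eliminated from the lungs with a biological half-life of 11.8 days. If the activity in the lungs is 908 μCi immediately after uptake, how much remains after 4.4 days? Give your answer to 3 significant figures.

236 μCi

1/t_eff = 1/t_phys + 1/t_biol = 1/2.8 + 1/11.8 = 0.44189 per day.
t_eff = 2.8 × 11.8 / (2.8 + 11.8) ≈ 2.263 days.
Remaining = 908 × (1/2)^(4.4/2.263) = 908 × (1/2)^1.9443 ≈ 235.93 μCi.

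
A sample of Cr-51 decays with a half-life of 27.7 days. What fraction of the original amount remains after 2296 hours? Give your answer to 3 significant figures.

2296 hours = 95.6667 days.
n = 95.6667/27.7 ≈ 3.4537 half-lives.
Fraction remaining = (1/2)^3.4537 ≈ 0.091273.

0.0913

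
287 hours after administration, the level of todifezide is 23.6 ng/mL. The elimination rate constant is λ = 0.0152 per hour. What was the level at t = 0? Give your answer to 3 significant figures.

1850 ng/mL

t½ = ln 2 / λ = 0.69315 / 0.0152 ≈ 45.602 hours.
Number of half-lives elapsed: n = 287/45.602 ≈ 6.2936.
A₀ = A × 2^n = 23.6 × 2^6.2936 = 23.6 × 78.445 ≈ 1851.3 ng/mL.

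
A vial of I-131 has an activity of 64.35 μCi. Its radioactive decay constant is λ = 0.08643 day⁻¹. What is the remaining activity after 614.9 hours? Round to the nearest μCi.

7 μCi

t½ = ln 2 / λ = 0.69315 / 0.08643 ≈ 8.0198 days.
Convert the elapsed time: 614.9 hours = 25.6208 days.
Number of half-lives: n = 25.6208/8.0198 ≈ 3.1947.
Remaining = 64.35 × (1/2)^3.1947 = 64.35 × 0.10922 ≈ 7.0282 μCi.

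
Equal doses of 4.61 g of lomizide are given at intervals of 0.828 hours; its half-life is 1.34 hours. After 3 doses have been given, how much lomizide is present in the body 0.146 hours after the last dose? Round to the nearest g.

The 3 doses were given 1.802, 0.974, 0.146 hours ago.
Total = 4.61·(1/2)^(1.802/1.34) + 4.61·(1/2)^(0.974/1.34) + 4.61·(1/2)^(0.146/1.34)
      = 1.815 + 2.7854 + 4.2747 ≈ 8.8751 g.

9 g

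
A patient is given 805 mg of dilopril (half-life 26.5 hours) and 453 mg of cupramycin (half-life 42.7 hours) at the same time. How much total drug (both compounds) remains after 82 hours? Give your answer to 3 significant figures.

214 mg

dilopril: 805 × (1/2)^(82/26.5) = 805 × (1/2)^3.0943 ≈ 94.256 mg.
cupramycin: 453 × (1/2)^(82/42.7) = 453 × (1/2)^1.9204 ≈ 119.68 mg.
Total = 94.256 + 119.68 ≈ 213.93 mg.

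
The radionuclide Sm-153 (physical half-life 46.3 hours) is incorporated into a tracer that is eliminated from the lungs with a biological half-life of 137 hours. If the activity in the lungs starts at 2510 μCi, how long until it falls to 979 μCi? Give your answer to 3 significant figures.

47.0 hours

1/t_eff = 1/t_phys + 1/t_biol = 1/46.3 + 1/137 = 0.028898 per hour.
t_eff = 46.3 × 137 / (46.3 + 137) ≈ 34.605 hours.
n = log₂(2510/979) ≈ 1.3583; t = 1.3583 × 34.605 ≈ 47.004 hours.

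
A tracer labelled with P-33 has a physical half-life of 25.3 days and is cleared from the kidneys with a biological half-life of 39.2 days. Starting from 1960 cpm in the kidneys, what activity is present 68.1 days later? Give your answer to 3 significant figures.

1/t_eff = 1/t_phys + 1/t_biol = 1/25.3 + 1/39.2 = 0.065036 per day.
t_eff = 25.3 × 39.2 / (25.3 + 39.2) ≈ 15.376 days.
Remaining = 1960 × (1/2)^(68.1/15.376) = 1960 × (1/2)^4.4289 ≈ 90.994 cpm.

91.0 cpm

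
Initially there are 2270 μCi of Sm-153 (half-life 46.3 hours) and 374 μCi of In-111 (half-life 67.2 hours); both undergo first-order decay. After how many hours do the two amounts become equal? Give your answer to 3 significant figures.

387 hours

Set 2270·(1/2)^(t/46.3) = 374·(1/2)^(t/67.2).
Taking log₂: log₂(2270/374) = t·(1/46.3 − 1/67.2).
log₂(6.0695) = 2.6016; 1/46.3 − 1/67.2 = 0.0067173.
t = 2.6016 / 0.0067173 ≈ 387.29 hours.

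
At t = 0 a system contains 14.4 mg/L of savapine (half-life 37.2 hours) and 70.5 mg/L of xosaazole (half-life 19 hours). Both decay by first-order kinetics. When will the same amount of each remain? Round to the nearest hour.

Set 14.4·(1/2)^(t/37.2) = 70.5·(1/2)^(t/19).
Taking log₂: log₂(14.4/70.5) = t·(1/37.2 − 1/19).
log₂(0.20426) = -2.2916; 1/37.2 − 1/19 = -0.02575.
t = -2.2916 / -0.02575 ≈ 88.993 hours.

89 hours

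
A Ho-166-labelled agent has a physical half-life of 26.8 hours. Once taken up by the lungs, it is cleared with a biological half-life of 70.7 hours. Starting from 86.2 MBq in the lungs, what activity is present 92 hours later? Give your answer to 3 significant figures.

3.24 MBq

1/t_eff = 1/t_phys + 1/t_biol = 1/26.8 + 1/70.7 = 0.051458 per hour.
t_eff = 26.8 × 70.7 / (26.8 + 70.7) ≈ 19.433 hours.
Remaining = 86.2 × (1/2)^(92/19.433) = 86.2 × (1/2)^4.7341 ≈ 3.2389 MBq.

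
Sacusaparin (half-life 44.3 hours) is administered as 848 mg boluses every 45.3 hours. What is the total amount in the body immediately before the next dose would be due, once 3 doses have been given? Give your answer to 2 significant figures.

The 3 doses were given 135.9, 90.6, 45.3 hours ago.
Total = 848·(1/2)^(135.9/44.3) + 848·(1/2)^(90.6/44.3) + 848·(1/2)^(45.3/44.3)
      = 101.14 + 205.47 + 417.42 ≈ 724.03 mg.

720 mg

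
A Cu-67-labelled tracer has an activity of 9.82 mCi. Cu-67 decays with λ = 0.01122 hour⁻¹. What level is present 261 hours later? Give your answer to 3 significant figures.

0.525 mCi

t½ = ln 2 / λ = 0.69315 / 0.01122 ≈ 61.778 hours.
Number of half-lives: n = 261/61.778 ≈ 4.2248.
Remaining = 9.82 × (1/2)^4.2248 = 9.82 × 0.053481 ≈ 0.52519 mCi.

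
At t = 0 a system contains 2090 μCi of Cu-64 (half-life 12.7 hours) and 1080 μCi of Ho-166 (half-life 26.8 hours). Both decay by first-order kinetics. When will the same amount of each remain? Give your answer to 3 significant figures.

23.0 hours

Set 2090·(1/2)^(t/12.7) = 1080·(1/2)^(t/26.8).
Taking log₂: log₂(2090/1080) = t·(1/12.7 − 1/26.8).
log₂(1.9352) = 0.95247; 1/12.7 − 1/26.8 = 0.041427.
t = 0.95247 / 0.041427 ≈ 22.992 hours.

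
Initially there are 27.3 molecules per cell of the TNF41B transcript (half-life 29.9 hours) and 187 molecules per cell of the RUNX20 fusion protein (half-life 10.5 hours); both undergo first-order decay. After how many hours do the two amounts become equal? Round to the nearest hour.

Set 27.3·(1/2)^(t/29.9) = 187·(1/2)^(t/10.5).
Taking log₂: log₂(27.3/187) = t·(1/29.9 − 1/10.5).
log₂(0.14599) = -2.7761; 1/29.9 − 1/10.5 = -0.061793.
t = -2.7761 / -0.061793 ≈ 44.925 hours.

45 hours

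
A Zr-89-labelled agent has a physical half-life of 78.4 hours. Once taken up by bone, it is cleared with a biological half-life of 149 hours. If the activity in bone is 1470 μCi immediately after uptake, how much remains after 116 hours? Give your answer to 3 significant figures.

307 μCi

1/t_eff = 1/t_phys + 1/t_biol = 1/78.4 + 1/149 = 0.019467 per hour.
t_eff = 78.4 × 149 / (78.4 + 149) ≈ 51.37 hours.
Remaining = 1470 × (1/2)^(116/51.37) = 1470 × (1/2)^2.2581 ≈ 307.3 μCi.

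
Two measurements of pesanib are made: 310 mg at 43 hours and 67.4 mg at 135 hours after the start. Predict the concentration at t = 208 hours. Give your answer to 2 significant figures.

Over Δt = 135 − 43 = 92 hours, the level fell by a factor of 310/67.4 ≈ 4.5994.
n = log₂(4.5994) ≈ 2.2014 half-lives, so t½ = 92/2.2014 ≈ 41.791 hours.
From t = 135 to t = 208: 67.4 × (1/2)^((208−135)/41.791) ≈ 20.083 mg.

20 mg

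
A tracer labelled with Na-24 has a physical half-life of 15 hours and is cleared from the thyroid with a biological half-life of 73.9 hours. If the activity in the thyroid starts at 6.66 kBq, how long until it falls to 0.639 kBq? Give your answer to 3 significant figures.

1/t_eff = 1/t_phys + 1/t_biol = 1/15 + 1/73.9 = 0.080198 per hour.
t_eff = 15 × 73.9 / (15 + 73.9) ≈ 12.469 hours.
n = log₂(6.66/0.639) ≈ 3.3816; t = 3.3816 × 12.469 ≈ 42.166 hours.

42.2 hours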